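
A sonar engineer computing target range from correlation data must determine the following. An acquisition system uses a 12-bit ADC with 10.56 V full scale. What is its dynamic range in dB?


Dynamic range from full-scale to LSB:
V_min = V_max / 2^bits = 10.56 / 2^12
DR = 20 * log10(V_max / V_min)
   = 20 * log10(2^12)
   = 20 * 12 * log10(2)
   = 72.25 dB

72.25 dB


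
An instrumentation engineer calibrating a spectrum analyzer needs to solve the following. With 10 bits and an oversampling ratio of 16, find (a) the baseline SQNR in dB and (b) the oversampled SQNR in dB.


Step 1 — baseline SQNR at Nyquist:
SQNR_base = 6.02*N + 1.76
          = 6.02*10 + 1.76
          = 61.96 dB

Step 2 — oversampling processing gain:
G = 10*log10(OSR) = 10*log10(16) = 12.04 dB

Step 3 — total:
SQNR_total = 61.96 + 12.04 = 74.0 dB

Base SQNR = 61.96 dB; oversampled SQNR = 74.0 dB


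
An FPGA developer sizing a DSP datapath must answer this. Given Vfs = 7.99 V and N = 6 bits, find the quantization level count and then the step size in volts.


Step 1 — number of quantization levels:
L = 2^N = 2^6 = 64

Step 2 — LSB step size:
delta = Vfs / L
      = 7.99 / 64
      = 0.12484375 V

Levels = 64; step size = 0.12484375 V


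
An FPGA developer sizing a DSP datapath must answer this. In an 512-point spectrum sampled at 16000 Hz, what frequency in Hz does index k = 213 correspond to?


Frequency of DFT bin k:
f_k = k * fs / N
    = 213 * 16000 / 512
    = 3408000 / 512
    = 6656.25 Hz

6656.25 Hz


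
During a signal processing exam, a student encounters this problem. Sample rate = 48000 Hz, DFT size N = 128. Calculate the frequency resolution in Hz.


DFT frequency resolution:
df = fs / N
   = 48000 / 128
   = 375.0 Hz

375.0 Hz


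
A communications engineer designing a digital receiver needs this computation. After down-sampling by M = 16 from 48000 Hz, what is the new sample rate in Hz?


Decimation reduces the sample rate:
fs_out = fs_in / M
       = 48000 / 16
       = 3000.0 Hz

3000.0 Hz


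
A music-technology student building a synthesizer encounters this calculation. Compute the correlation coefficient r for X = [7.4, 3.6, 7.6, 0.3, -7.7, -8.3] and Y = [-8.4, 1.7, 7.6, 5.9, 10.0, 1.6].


Pearson correlation coefficient (population):
r = cov(X,Y) / (std(X) * std(Y))
Mean X = 0.4833, Mean Y = 3.0667
Cov(X,Y) = -15.947222
Std(X) = 6.485218, Std(Y) = 5.946334
r = -0.4135

-0.4135


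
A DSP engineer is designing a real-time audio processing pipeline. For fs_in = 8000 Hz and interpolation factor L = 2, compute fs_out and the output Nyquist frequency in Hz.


Step 1 — output sample rate after interpolation by L:
fs_out = L * fs_in = 2 * 8000 = 16000 Hz

Step 2 — Nyquist frequency of the output stream:
f_Nyq = fs_out / 2 = 16000 / 2 = 8000.0 Hz

fs_out = 16000 Hz; f_Nyquist = 8000.0 Hz


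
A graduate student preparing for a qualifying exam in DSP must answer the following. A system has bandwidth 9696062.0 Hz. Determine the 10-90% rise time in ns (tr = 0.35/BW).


Rise time from bandwidth relationship:
tr = 0.35 / BW
   = 0.35 / 9696062.0
   = 3.609712892e-08 s
   = 36.0971 ns

36.0971 ns


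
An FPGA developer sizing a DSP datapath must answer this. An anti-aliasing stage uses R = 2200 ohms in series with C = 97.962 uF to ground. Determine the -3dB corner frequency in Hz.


Cutoff frequency of a first-order RC filter:
fc = 1 / (2 * pi * R * C)
C = 97.962 uF = 9.7962e-05 F
fc = 1 / (2 * pi * 2200 * 9.7962e-05)
   = 1 / 1.3541294779362
   = 0.738482 Hz

0.738482 Hz


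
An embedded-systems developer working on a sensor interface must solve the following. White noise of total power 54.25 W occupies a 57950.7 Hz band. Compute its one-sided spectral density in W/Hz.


Power spectral density:
PSD = P / BW
    = 54.25 / 57950.7
    = 0.00093614 W/Hz

0.00093614 W/Hz


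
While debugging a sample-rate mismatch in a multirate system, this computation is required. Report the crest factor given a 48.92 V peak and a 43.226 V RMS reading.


Crest factor is the ratio of peak to RMS:
CF = V_peak / V_rms
   = 48.92 / 43.226
   = 1.1317

1.1317


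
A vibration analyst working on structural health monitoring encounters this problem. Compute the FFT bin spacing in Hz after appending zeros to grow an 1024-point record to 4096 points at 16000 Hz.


Frequency resolution after zero-padding:
N_padded = 1024 * 4 = 4096
df = fs / N_padded
   = 16000 / 4096
   = 3.9062 Hz

3.9062 Hz


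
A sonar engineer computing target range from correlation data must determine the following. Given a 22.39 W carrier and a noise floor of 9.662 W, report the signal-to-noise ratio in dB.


SNR in decibels:
SNR = 10 * log10(Ps / Pn)
    = 10 * log10(22.39 / 9.662)
    = 10 * log10(2.3173)
    = 10 * 0.365
    = 3.65 dB

3.65 dB


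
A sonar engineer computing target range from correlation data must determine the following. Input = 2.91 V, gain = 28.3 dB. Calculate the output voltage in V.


Output voltage from dB gain:
V_out = V_in * 10^(gain_dB / 20)
      = 2.91 * 10^(28.3 / 20)
      = 2.91 * 26.001596
      = 75.6646 V

75.6646 V


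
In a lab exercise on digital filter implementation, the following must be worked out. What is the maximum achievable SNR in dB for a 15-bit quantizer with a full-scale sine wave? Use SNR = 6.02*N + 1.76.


Theoretical SNR for a full-scale sinusoid:
SNR = 6.02 * N + 1.76
    = 6.02 * 15 + 1.76
    = 90.3 + 1.76
    = 92.06 dB

92.06 dB


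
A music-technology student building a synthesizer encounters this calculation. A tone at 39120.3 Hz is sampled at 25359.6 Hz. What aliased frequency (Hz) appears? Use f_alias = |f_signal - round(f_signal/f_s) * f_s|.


Compute the nearest integer multiple of fs to the signal:
n = round(39120.3 / 25359.6) = 2
f_alias = |39120.3 - 2 * 25359.6|
        = |39120.3 - 50719.2|
        = 11598.9 Hz

11598.9


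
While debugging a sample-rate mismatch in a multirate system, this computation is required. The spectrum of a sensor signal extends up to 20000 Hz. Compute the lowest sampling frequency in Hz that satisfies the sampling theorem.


The Nyquist rate is twice the maximum frequency component.
fs_min = 2 * fmax
      = 2 * 20000
      = 40000 Hz

40000


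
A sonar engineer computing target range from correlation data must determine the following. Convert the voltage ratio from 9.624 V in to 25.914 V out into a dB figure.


Voltage gain in dB:
G = 20 * log10(Vout / Vin)
  = 20 * log10(25.914 / 9.624)
  = 20 * log10(2.692643)
  = 20 * 0.430179
  = 8.6 dB

8.6 dB


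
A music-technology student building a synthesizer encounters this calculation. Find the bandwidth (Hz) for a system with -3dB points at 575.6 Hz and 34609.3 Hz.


Bandwidth is the difference of -3dB frequencies:
BW = f_high - f_low
   = 34609.3 - 575.6
   = 34033.7 Hz

34033.7 Hz


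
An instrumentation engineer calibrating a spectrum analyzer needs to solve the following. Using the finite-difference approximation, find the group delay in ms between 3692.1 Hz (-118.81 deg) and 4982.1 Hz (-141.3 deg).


Group delay from phase difference:
tau = -d(phi)/d(omega)
d(phi) = -22.49 deg = -0.392525 rad
d(omega) = 2*pi*(4982.1 - 3692.1) = 8105.309 rad/s
tau = -(-0.392525) / 8105.309
    = 0.0484 ms

0.0484 ms


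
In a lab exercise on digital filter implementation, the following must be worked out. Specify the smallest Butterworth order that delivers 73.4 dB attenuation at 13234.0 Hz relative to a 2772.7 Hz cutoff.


Butterworth filter order formula:
n = log10(10^(A/10) - 1) / (2 * log10(f_stop/f_pass))
10^(73.4/10) - 1 = 21877615.2395
f_stop/f_pass = 13234.0 / 2772.7 = 4.773
n = 5.4067 -> ceil = 6

6


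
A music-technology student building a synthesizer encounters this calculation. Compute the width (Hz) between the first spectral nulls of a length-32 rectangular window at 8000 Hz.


Main lobe width for a rectangular window:
Width = 2 * fs / N
      = 2 * 8000 / 32
      = 16000 / 32
      = 500.0 Hz

500.0 Hz


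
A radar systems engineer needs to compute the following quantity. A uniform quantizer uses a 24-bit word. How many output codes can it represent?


Number of quantization levels = 2^N
= 2^24
= 16777216

16777216


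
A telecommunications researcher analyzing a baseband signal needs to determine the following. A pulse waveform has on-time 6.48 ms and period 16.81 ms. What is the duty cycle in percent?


Duty cycle as a percentage:
DC = (t_on / T) * 100
   = (6.48 / 16.81) * 100
   = 0.385485 * 100
   = 38.55 %

38.55 %


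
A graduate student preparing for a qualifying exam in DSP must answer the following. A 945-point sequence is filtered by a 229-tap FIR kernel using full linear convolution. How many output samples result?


Linear convolution output length:
L = N + M - 1
  = 945 + 229 - 1
  = 1173 samples

1173


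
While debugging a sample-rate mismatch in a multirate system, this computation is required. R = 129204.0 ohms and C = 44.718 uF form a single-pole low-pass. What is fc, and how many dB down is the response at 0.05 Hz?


Step 1 — cutoff frequency:
fc = 1 / (2*pi*R*C)
C = 44.718 uF = 4.4718e-05 F
fc = 1 / (2*pi*129204.0*4.4718e-05)
   = 0.0275462 Hz

Step 2 — magnitude at f = 0.05 Hz:
|H(f)| = 1 / sqrt(1 + (f/fc)^2)
f/fc = 0.05 / 0.0275462 = 1.815132
|H| = 1 / sqrt(1 + 3.294704) = 0.4825401
|H|_dB = 20*log10(0.4825401) = -6.33 dB

fc = 0.0275462 Hz; |H(0.05 Hz)| = -6.33 dB


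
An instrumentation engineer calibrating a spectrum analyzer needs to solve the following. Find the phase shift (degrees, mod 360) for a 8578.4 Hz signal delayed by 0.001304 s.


Phase shift from frequency and time delay:
phi = 360 * f * t_delay
    = 360 * 8578.4 * 0.001304
    = 4027.04 degrees
    mod 360 = 67.04 degrees

67.04 degrees


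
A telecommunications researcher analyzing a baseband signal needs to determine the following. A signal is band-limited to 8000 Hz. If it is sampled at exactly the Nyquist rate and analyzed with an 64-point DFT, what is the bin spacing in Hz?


Step 1 — Nyquist sampling rate:
fs = 2 * fmax = 2 * 8000 = 16000 Hz

Step 2 — DFT bin spacing:
df = fs / N = 16000 / 64 = 250.0 Hz

250.0 Hz


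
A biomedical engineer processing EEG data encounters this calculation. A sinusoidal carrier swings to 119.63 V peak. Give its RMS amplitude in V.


RMS voltage for a sinusoidal waveform:
V_rms = V_peak / sqrt(2)
      = 119.63 / 1.414214
      = 84.591 V

84.591 V


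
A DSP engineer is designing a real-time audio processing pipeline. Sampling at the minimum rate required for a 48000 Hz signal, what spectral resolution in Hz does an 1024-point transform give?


Step 1 — Nyquist sampling rate:
fs = 2 * fmax = 2 * 48000 = 96000 Hz

Step 2 — DFT bin spacing:
df = fs / N = 96000 / 1024 = 93.75 Hz

93.75 Hz


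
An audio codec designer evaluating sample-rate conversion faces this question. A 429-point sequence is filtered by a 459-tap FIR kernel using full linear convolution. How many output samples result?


Linear convolution output length:
L = N + M - 1
  = 429 + 459 - 1
  = 887 samples

887


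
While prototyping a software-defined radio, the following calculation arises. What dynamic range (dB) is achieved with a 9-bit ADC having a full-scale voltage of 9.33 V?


Dynamic range from full-scale to LSB:
V_min = V_max / 2^bits = 9.33 / 2^9
DR = 20 * log10(V_max / V_min)
   = 20 * log10(2^9)
   = 20 * 9 * log10(2)
   = 54.19 dB

54.19 dB


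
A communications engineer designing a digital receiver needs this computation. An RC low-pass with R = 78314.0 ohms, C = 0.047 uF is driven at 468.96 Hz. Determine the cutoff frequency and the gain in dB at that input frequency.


Step 1 — cutoff frequency:
fc = 1 / (2*pi*R*C)
C = 0.047 uF = 4.7e-08 F
fc = 1 / (2*pi*78314.0*4.7e-08)
   = 43.2397 Hz

Step 2 — magnitude at f = 468.96 Hz:
|H(f)| = 1 / sqrt(1 + (f/fc)^2)
f/fc = 468.96 / 43.2397 = 10.845589
|H| = 1 / sqrt(1 + 117.626801) = 0.0918139
|H|_dB = 20*log10(0.0918139) = -20.74 dB

fc = 43.2397 Hz; |H(468.96 Hz)| = -20.74 dB


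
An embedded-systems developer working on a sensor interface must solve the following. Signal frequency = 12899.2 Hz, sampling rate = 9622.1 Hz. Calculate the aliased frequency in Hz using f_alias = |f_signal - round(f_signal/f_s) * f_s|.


Compute the nearest integer multiple of fs to the signal:
n = round(12899.2 / 9622.1) = 1
f_alias = |12899.2 - 1 * 9622.1|
        = |12899.2 - 9622.1|
        = 3277.1 Hz

3277.1


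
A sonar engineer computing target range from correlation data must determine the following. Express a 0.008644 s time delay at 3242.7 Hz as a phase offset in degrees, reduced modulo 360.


Phase shift from frequency and time delay:
phi = 360 * f * t_delay
    = 360 * 3242.7 * 0.008644
    = 10090.76 degrees
    mod 360 = 10.76 degrees

10.76 degrees


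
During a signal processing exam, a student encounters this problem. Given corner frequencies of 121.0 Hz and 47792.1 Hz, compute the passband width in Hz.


Bandwidth is the difference of -3dB frequencies:
BW = f_high - f_low
   = 47792.1 - 121.0
   = 47671.1 Hz

47671.1 Hz


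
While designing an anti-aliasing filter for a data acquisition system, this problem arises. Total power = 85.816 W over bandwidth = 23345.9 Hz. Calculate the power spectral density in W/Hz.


Power spectral density:
PSD = P / BW
    = 85.816 / 23345.9
    = 0.00367585 W/Hz

0.00367585 W/Hz


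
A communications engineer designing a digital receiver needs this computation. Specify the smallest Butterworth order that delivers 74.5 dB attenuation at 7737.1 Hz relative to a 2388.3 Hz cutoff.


Butterworth filter order formula:
n = log10(10^(A/10) - 1) / (2 * log10(f_stop/f_pass))
10^(74.5/10) - 1 = 28183828.3126
f_stop/f_pass = 7737.1 / 2388.3 = 3.2396
n = 7.2969 -> ceil = 8

8


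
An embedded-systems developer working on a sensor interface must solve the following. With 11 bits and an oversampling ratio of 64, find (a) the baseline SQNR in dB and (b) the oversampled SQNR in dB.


Step 1 — baseline SQNR at Nyquist:
SQNR_base = 6.02*N + 1.76
          = 6.02*11 + 1.76
          = 67.98 dB

Step 2 — oversampling processing gain:
G = 10*log10(OSR) = 10*log10(64) = 18.06 dB

Step 3 — total:
SQNR_total = 67.98 + 18.06 = 86.04 dB

Base SQNR = 67.98 dB; oversampled SQNR = 86.04 dB


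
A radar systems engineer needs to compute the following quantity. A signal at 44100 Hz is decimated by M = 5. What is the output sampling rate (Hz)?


Decimation reduces the sample rate:
fs_out = fs_in / M
       = 44100 / 5
       = 8820.0 Hz

8820.0 Hz


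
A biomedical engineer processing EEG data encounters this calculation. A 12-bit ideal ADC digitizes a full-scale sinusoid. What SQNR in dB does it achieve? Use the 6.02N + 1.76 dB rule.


Theoretical SNR for a full-scale sinusoid:
SNR = 6.02 * N + 1.76
    = 6.02 * 12 + 1.76
    = 72.24 + 1.76
    = 74.0 dB

74.0 dB


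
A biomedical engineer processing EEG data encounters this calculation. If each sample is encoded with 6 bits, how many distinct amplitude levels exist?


Number of quantization levels = 2^N
= 2^6
= 64

64


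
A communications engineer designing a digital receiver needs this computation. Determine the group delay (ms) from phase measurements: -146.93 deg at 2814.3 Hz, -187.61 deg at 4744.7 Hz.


Group delay from phase difference:
tau = -d(phi)/d(omega)
d(phi) = -40.68 deg = -0.71 rad
d(omega) = 2*pi*(4744.7 - 2814.3) = 12129.0609 rad/s
tau = -(-0.71) / 12129.0609
    = 0.0585 ms

0.0585 ms


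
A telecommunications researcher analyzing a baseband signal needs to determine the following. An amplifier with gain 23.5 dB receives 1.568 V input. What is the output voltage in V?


Output voltage from dB gain:
V_out = V_in * 10^(gain_dB / 20)
      = 1.568 * 10^(23.5 / 20)
      = 1.568 * 14.962357
      = 23.461 V

23.461 V


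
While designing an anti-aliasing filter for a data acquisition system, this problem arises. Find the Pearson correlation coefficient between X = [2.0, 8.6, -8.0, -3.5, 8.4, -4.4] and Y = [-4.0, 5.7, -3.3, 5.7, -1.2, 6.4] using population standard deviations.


Pearson correlation coefficient (population):
r = cov(X,Y) / (std(X) * std(Y))
Mean X = 0.5167, Mean Y = 1.55
Cov(X,Y) = 0.7375
Std(X) = 6.357782, Std(Y) = 4.469433
r = 0.026

0.026


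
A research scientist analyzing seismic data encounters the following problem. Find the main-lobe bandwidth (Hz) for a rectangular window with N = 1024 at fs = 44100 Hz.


Main lobe width for a rectangular window:
Width = 2 * fs / N
      = 2 * 44100 / 1024
      = 88200 / 1024
      = 86.133 Hz

86.133 Hz


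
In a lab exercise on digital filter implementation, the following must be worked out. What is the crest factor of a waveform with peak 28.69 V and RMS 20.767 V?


Crest factor is the ratio of peak to RMS:
CF = V_peak / V_rms
   = 28.69 / 20.767
   = 1.3815

1.3815


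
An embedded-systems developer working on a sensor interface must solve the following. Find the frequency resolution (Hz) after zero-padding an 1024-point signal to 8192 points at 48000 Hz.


Frequency resolution after zero-padding:
N_padded = 1024 * 8 = 8192
df = fs / N_padded
   = 48000 / 8192
   = 5.8594 Hz

5.8594 Hz


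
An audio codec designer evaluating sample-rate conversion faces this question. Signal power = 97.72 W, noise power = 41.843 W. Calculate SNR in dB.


SNR in decibels:
SNR = 10 * log10(Ps / Pn)
    = 10 * log10(97.72 / 41.843)
    = 10 * log10(2.3354)
    = 10 * 0.3684
    = 3.68 dB

3.68 dB


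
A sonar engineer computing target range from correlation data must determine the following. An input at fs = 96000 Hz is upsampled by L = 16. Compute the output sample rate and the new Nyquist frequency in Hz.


Step 1 — output sample rate after interpolation by L:
fs_out = L * fs_in = 16 * 96000 = 1536000 Hz

Step 2 — Nyquist frequency of the output stream:
f_Nyq = fs_out / 2 = 1536000 / 2 = 768000.0 Hz

fs_out = 1536000 Hz; f_Nyquist = 768000.0 Hz


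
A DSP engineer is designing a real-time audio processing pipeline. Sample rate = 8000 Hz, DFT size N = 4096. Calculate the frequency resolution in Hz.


DFT frequency resolution:
df = fs / N
   = 8000 / 4096
   = 1.9531 Hz

1.9531 Hz


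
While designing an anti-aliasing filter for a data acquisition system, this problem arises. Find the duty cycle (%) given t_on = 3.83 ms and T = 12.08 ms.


Duty cycle as a percentage:
DC = (t_on / T) * 100
   = (3.83 / 12.08) * 100
   = 0.317053 * 100
   = 31.71 %

31.71 %


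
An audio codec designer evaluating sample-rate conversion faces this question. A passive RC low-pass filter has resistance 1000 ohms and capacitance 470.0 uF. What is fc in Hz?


Cutoff frequency of a first-order RC filter:
fc = 1 / (2 * pi * R * C)
C = 470.0 uF = 0.00047 F
fc = 1 / (2 * pi * 1000 * 0.00047)
   = 1 / 2.9530970943744
   = 0.338628 Hz

0.338628 Hz


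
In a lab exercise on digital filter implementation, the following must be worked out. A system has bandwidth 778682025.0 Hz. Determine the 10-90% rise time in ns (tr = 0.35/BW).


Rise time from bandwidth relationship:
tr = 0.35 / BW
   = 0.35 / 778682025.0
   = 4.494774359e-10 s
   = 0.4495 ns

0.4495 ns


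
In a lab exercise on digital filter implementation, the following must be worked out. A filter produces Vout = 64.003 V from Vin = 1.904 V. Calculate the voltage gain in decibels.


Voltage gain in dB:
G = 20 * log10(Vout / Vin)
  = 20 * log10(64.003 / 1.904)
  = 20 * log10(33.615021)
  = 20 * 1.526533
  = 30.53 dB

30.53 dB


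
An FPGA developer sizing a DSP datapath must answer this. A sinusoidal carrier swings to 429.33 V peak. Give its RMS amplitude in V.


RMS voltage for a sinusoidal waveform:
V_rms = V_peak / sqrt(2)
      = 429.33 / 1.414214
      = 303.582 V

303.582 V


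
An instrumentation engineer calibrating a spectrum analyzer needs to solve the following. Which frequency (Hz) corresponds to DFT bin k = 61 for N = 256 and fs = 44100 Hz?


Frequency of DFT bin k:
f_k = k * fs / N
    = 61 * 44100 / 256
    = 2690100 / 256
    = 10508.203 Hz

10508.203 Hz


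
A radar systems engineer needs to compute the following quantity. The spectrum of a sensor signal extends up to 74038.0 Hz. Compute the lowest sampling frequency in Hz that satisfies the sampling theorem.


The Nyquist rate is twice the maximum frequency component.
fs_min = 2 * fmax
      = 2 * 74038.0
      = 148076.0 Hz

148076.0


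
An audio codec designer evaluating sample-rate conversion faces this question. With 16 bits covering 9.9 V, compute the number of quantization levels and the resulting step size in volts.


Step 1 — number of quantization levels:
L = 2^N = 2^16 = 65536

Step 2 — LSB step size:
delta = Vfs / L
      = 9.9 / 65536
      = 0.00015106 V

Levels = 65536; step size = 0.00015106 V


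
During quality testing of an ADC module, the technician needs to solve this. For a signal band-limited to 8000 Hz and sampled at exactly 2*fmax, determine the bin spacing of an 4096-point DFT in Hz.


Step 1 — Nyquist sampling rate:
fs = 2 * fmax = 2 * 8000 = 16000 Hz

Step 2 — DFT bin spacing:
df = fs / N = 16000 / 4096 = 3.9062 Hz

3.9062 Hz


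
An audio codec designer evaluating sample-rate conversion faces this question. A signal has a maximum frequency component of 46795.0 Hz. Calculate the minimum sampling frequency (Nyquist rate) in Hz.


The Nyquist rate is twice the maximum frequency component.
fs_min = 2 * fmax
      = 2 * 46795.0
      = 93590.0 Hz

93590.0


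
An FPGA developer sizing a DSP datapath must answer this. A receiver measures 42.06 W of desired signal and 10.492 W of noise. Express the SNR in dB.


SNR in decibels:
SNR = 10 * log10(Ps / Pn)
    = 10 * log10(42.06 / 10.492)
    = 10 * log10(4.0088)
    = 10 * 0.603
    = 6.03 dB

6.03 dB


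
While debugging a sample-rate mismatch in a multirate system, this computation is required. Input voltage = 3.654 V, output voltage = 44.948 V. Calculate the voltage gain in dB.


Voltage gain in dB:
G = 20 * log10(Vout / Vin)
  = 20 * log10(44.948 / 3.654)
  = 20 * log10(12.30104)
  = 20 * 1.089942
  = 21.8 dB

21.8 dB


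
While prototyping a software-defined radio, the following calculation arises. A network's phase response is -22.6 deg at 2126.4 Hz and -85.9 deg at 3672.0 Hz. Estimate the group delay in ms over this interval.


Group delay from phase difference:
tau = -d(phi)/d(omega)
d(phi) = -63.3 deg = -1.104793 rad
d(omega) = 2*pi*(3672.0 - 2126.4) = 9711.2912 rad/s
tau = -(-1.104793) / 9711.2912
    = 0.1138 ms

0.1138 ms


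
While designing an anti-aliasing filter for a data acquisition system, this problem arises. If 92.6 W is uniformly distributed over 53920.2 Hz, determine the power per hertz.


Power spectral density:
PSD = P / BW
    = 92.6 / 53920.2
    = 0.00171735 W/Hz

0.00171735 W/Hz


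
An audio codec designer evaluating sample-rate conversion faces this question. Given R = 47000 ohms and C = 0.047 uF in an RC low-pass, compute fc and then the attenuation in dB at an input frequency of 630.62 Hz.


Step 1 — cutoff frequency:
fc = 1 / (2*pi*R*C)
C = 0.047 uF = 4.7e-08 F
fc = 1 / (2*pi*47000*4.7e-08)
   = 72.0484 Hz

Step 2 — magnitude at f = 630.62 Hz:
|H(f)| = 1 / sqrt(1 + (f/fc)^2)
f/fc = 630.62 / 72.0484 = 8.752727
|H| = 1 / sqrt(1 + 76.61023) = 0.1135117
|H|_dB = 20*log10(0.1135117) = -18.9 dB

fc = 72.0484 Hz; |H(630.62 Hz)| = -18.9 dB


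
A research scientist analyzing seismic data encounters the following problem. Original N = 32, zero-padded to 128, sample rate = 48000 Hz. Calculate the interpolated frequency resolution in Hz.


Frequency resolution after zero-padding:
N_padded = 32 * 4 = 128
df = fs / N_padded
   = 48000 / 128
   = 375.0 Hz

375.0 Hz


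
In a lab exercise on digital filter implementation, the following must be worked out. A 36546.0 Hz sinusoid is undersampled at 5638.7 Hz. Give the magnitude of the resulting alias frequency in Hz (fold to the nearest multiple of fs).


Compute the nearest integer multiple of fs to the signal:
n = round(36546.0 / 5638.7) = 6
f_alias = |36546.0 - 6 * 5638.7|
        = |36546.0 - 33832.2|
        = 2713.8 Hz

2713.8


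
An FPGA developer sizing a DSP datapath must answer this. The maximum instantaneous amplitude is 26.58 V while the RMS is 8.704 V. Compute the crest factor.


Crest factor is the ratio of peak to RMS:
CF = V_peak / V_rms
   = 26.58 / 8.704
   = 3.0538

3.0538


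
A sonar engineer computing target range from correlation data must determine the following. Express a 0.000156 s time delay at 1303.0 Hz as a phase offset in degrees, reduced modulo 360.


Phase shift from frequency and time delay:
phi = 360 * f * t_delay
    = 360 * 1303.0 * 0.000156
    = 73.18 degrees
    mod 360 = 73.18 degrees

73.18 degrees


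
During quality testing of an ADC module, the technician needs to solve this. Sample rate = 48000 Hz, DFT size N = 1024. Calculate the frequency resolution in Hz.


DFT frequency resolution:
df = fs / N
   = 48000 / 1024
   = 46.875 Hz

46.875 Hz


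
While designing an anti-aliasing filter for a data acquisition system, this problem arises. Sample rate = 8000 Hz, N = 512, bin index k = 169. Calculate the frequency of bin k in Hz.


Frequency of DFT bin k:
f_k = k * fs / N
    = 169 * 8000 / 512
    = 1352000 / 512
    = 2640.625 Hz

2640.625 Hz


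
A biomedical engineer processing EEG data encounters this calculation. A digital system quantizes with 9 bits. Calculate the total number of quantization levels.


Number of quantization levels = 2^N
= 2^9
= 512

512


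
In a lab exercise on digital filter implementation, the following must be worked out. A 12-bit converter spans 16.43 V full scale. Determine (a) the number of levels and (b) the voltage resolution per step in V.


Step 1 — number of quantization levels:
L = 2^N = 2^12 = 4096

Step 2 — LSB step size:
delta = Vfs / L
      = 16.43 / 4096
      = 0.00401123 V

Levels = 4096; step size = 0.00401123 V


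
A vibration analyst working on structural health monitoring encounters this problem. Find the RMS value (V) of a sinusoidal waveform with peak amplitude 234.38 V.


RMS voltage for a sinusoidal waveform:
V_rms = V_peak / sqrt(2)
      = 234.38 / 1.414214
      = 165.732 V

165.732 V


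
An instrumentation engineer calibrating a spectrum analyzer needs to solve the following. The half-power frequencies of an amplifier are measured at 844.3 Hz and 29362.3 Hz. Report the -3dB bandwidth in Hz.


Bandwidth is the difference of -3dB frequencies:
BW = f_high - f_low
   = 29362.3 - 844.3
   = 28518.0 Hz

28518.0 Hz


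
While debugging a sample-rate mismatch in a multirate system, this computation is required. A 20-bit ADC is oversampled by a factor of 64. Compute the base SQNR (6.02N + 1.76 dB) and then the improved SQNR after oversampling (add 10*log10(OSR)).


Step 1 — baseline SQNR at Nyquist:
SQNR_base = 6.02*N + 1.76
          = 6.02*20 + 1.76
          = 122.16 dB

Step 2 — oversampling processing gain:
G = 10*log10(OSR) = 10*log10(64) = 18.06 dB

Step 3 — total:
SQNR_total = 122.16 + 18.06 = 140.22 dB

Base SQNR = 122.16 dB; oversampled SQNR = 140.22 dB


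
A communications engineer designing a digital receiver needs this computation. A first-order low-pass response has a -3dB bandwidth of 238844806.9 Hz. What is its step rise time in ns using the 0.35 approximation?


Rise time from bandwidth relationship:
tr = 0.35 / BW
   = 0.35 / 238844806.9
   = 1.465386686e-09 s
   = 1.4654 ns

1.4654 ns


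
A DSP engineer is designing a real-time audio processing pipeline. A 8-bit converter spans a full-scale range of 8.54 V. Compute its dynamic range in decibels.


Dynamic range from full-scale to LSB:
V_min = V_max / 2^bits = 8.54 / 2^8
DR = 20 * log10(V_max / V_min)
   = 20 * log10(2^8)
   = 20 * 8 * log10(2)
   = 48.16 dB

48.16 dB


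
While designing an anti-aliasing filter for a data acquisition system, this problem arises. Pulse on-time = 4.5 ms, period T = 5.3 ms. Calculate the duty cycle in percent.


Duty cycle as a percentage:
DC = (t_on / T) * 100
   = (4.5 / 5.3) * 100
   = 0.849057 * 100
   = 84.91 %

84.91 %


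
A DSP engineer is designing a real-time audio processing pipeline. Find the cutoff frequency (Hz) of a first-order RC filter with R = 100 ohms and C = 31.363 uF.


Cutoff frequency of a first-order RC filter:
fc = 1 / (2 * pi * R * C)
C = 31.363 uF = 3.1363e-05 F
fc = 1 / (2 * pi * 100 * 3.1363e-05)
   = 1 / 0.019705954078907
   = 50.746084 Hz

50.746084 Hz


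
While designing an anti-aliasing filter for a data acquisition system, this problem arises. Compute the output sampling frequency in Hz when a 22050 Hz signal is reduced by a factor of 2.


Decimation reduces the sample rate:
fs_out = fs_in / M
       = 22050 / 2
       = 11025.0 Hz

11025.0 Hz


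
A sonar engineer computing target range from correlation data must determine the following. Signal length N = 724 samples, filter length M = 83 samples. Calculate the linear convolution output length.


Linear convolution output length:
L = N + M - 1
  = 724 + 83 - 1
  = 806 samples

806


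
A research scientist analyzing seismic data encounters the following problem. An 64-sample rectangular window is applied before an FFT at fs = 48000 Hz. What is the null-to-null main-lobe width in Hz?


Main lobe width for a rectangular window:
Width = 2 * fs / N
      = 2 * 48000 / 64
      = 96000 / 64
      = 1500.0 Hz

1500.0 Hz


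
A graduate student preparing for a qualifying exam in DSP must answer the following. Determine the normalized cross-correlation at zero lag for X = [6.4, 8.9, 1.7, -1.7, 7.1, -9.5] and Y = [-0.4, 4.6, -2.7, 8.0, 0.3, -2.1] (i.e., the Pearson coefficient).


Pearson correlation coefficient (population):
r = cov(X,Y) / (std(X) * std(Y))
Mean X = 2.15, Mean Y = 1.2833
Cov(X,Y) = 4.285833
Std(X) = 6.309715, Std(Y) = 3.81288
r = 0.1781

0.1781


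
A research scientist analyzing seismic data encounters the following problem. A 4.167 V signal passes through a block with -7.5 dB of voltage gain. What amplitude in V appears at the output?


Output voltage from dB gain:
V_out = V_in * 10^(gain_dB / 20)
      = 4.167 * 10^(-7.5 / 20)
      = 4.167 * 0.421697
      = 1.7572 V

1.7572 V


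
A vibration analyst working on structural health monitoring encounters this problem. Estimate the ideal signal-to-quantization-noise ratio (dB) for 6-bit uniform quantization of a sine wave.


Theoretical SNR for a full-scale sinusoid:
SNR = 6.02 * N + 1.76
    = 6.02 * 6 + 1.76
    = 36.12 + 1.76
    = 37.88 dB

37.88 dB


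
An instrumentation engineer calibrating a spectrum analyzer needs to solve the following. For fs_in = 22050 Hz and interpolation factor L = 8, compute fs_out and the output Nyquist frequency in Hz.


Step 1 — output sample rate after interpolation by L:
fs_out = L * fs_in = 8 * 22050 = 176400 Hz

Step 2 — Nyquist frequency of the output stream:
f_Nyq = fs_out / 2 = 176400 / 2 = 88200.0 Hz

fs_out = 176400 Hz; f_Nyquist = 88200.0 Hz


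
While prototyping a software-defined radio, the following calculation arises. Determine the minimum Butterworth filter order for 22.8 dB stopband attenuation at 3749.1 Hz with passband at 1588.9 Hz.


Butterworth filter order formula:
n = log10(10^(A/10) - 1) / (2 * log10(f_stop/f_pass))
10^(22.8/10) - 1 = 189.5461
f_stop/f_pass = 3749.1 / 1588.9 = 2.3596
n = 3.0546 -> ceil = 4

4


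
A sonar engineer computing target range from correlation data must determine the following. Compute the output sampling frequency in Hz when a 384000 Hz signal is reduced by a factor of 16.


Decimation reduces the sample rate:
fs_out = fs_in / M
       = 384000 / 16
       = 24000.0 Hz

24000.0 Hz


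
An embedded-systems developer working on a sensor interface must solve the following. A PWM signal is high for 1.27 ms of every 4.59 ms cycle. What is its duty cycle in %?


Duty cycle as a percentage:
DC = (t_on / T) * 100
   = (1.27 / 4.59) * 100
   = 0.276688 * 100
   = 27.67 %

27.67 %


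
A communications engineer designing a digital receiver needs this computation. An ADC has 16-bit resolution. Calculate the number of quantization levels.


Number of quantization levels = 2^N
= 2^16
= 65536

65536


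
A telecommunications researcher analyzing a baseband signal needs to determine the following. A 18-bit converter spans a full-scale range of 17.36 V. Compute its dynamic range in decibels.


Dynamic range from full-scale to LSB:
V_min = V_max / 2^bits = 17.36 / 2^18
DR = 20 * log10(V_max / V_min)
   = 20 * log10(2^18)
   = 20 * 18 * log10(2)
   = 108.37 dB

108.37 dB


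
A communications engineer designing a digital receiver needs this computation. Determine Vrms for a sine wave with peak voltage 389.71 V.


RMS voltage for a sinusoidal waveform:
V_rms = V_peak / sqrt(2)
      = 389.71 / 1.414214
      = 275.567 V

275.567 V


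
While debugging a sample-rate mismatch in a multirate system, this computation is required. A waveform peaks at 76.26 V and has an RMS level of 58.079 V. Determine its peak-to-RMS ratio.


Crest factor is the ratio of peak to RMS:
CF = V_peak / V_rms
   = 76.26 / 58.079
   = 1.313

1.313


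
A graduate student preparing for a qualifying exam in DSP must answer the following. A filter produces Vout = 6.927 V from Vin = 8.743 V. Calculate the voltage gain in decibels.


Voltage gain in dB:
G = 20 * log10(Vout / Vin)
  = 20 * log10(6.927 / 8.743)
  = 20 * log10(0.792291)
  = 20 * -0.101115
  = -2.02 dB

-2.02 dB


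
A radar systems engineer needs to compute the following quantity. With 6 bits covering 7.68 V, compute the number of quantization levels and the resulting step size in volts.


Step 1 — number of quantization levels:
L = 2^N = 2^6 = 64

Step 2 — LSB step size:
delta = Vfs / L
      = 7.68 / 64
      = 0.12 V

Levels = 64; step size = 0.12 V


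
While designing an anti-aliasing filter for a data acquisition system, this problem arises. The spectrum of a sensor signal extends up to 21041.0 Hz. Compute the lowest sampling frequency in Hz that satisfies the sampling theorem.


The Nyquist rate is twice the maximum frequency component.
fs_min = 2 * fmax
      = 2 * 21041.0
      = 42082.0 Hz

42082.0


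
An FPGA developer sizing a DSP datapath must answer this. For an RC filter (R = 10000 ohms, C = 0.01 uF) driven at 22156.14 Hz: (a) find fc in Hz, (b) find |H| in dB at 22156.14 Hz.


Step 1 — cutoff frequency:
fc = 1 / (2*pi*R*C)
C = 0.01 uF = 1e-08 F
fc = 1 / (2*pi*10000*1e-08)
   = 1591.549 Hz

Step 2 — magnitude at f = 22156.14 Hz:
|H(f)| = 1 / sqrt(1 + (f/fc)^2)
f/fc = 22156.14 / 1591.549 = 13.921117
|H| = 1 / sqrt(1 + 193.797499) = 0.0716487
|H|_dB = 20*log10(0.0716487) = -22.9 dB

fc = 1591.549 Hz; |H(22156.14 Hz)| = -22.9 dB


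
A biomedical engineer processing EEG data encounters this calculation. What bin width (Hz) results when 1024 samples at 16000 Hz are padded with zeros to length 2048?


Frequency resolution after zero-padding:
N_padded = 1024 * 2 = 2048
df = fs / N_padded
   = 16000 / 2048
   = 7.8125 Hz

7.8125 Hz


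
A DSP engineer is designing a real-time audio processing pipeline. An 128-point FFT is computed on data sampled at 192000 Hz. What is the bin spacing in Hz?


DFT frequency resolution:
df = fs / N
   = 192000 / 128
   = 1500.0 Hz

1500.0 Hz


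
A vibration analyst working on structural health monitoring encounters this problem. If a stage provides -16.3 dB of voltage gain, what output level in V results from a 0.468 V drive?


Output voltage from dB gain:
V_out = V_in * 10^(gain_dB / 20)
      = 0.468 * 10^(-16.3 / 20)
      = 0.468 * 0.153109
      = 0.0717 V

0.0717 V


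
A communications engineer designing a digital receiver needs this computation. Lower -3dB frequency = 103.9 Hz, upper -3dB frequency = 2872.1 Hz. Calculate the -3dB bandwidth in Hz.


Bandwidth is the difference of -3dB frequencies:
BW = f_high - f_low
   = 2872.1 - 103.9
   = 2768.2 Hz

2768.2 Hz


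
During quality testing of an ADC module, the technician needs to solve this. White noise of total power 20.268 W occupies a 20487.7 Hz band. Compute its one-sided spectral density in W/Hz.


Power spectral density:
PSD = P / BW
    = 20.268 / 20487.7
    = 0.00098928 W/Hz

0.00098928 W/Hz


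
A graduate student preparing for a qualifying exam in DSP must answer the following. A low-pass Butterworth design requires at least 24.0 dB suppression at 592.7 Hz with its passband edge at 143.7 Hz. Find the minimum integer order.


Butterworth filter order formula:
n = log10(10^(A/10) - 1) / (2 * log10(f_stop/f_pass))
10^(24.0/10) - 1 = 250.1886
f_stop/f_pass = 592.7 / 143.7 = 4.1246
n = 1.9486 -> ceil = 2

2


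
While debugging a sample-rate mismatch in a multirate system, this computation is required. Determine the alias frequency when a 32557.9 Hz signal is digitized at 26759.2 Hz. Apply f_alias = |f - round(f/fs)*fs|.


Compute the nearest integer multiple of fs to the signal:
n = round(32557.9 / 26759.2) = 1
f_alias = |32557.9 - 1 * 26759.2|
        = |32557.9 - 26759.2|
        = 5798.7 Hz

5798.7


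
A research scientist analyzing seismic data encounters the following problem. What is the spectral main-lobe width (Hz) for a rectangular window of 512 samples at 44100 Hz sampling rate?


Main lobe width for a rectangular window:
Width = 2 * fs / N
      = 2 * 44100 / 512
      = 88200 / 512
      = 172.266 Hz

172.266 Hz


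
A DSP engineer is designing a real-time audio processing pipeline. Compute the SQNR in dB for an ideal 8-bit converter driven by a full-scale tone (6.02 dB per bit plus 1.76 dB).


Theoretical SNR for a full-scale sinusoid:
SNR = 6.02 * N + 1.76
    = 6.02 * 8 + 1.76
    = 48.16 + 1.76
    = 49.92 dB

49.92 dB


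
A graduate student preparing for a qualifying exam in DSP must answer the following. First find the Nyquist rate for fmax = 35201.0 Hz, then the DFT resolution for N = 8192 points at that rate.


Step 1 — Nyquist sampling rate:
fs = 2 * fmax = 2 * 35201.0 = 70402.0 Hz

Step 2 — DFT bin spacing:
df = fs / N = 70402.0 / 8192 = 8.594 Hz

8.594 Hz


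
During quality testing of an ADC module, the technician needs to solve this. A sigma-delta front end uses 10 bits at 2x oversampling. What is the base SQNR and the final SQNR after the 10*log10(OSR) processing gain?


Step 1 — baseline SQNR at Nyquist:
SQNR_base = 6.02*N + 1.76
          = 6.02*10 + 1.76
          = 61.96 dB

Step 2 — oversampling processing gain:
G = 10*log10(OSR) = 10*log10(2) = 3.01 dB

Step 3 — total:
SQNR_total = 61.96 + 3.01 = 64.97 dB

Base SQNR = 61.96 dB; oversampled SQNR = 64.97 dB


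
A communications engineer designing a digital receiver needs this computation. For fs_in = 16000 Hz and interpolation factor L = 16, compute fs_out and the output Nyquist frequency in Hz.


Step 1 — output sample rate after interpolation by L:
fs_out = L * fs_in = 16 * 16000 = 256000 Hz

Step 2 — Nyquist frequency of the output stream:
f_Nyq = fs_out / 2 = 256000 / 2 = 128000.0 Hz

fs_out = 256000 Hz; f_Nyquist = 128000.0 Hz


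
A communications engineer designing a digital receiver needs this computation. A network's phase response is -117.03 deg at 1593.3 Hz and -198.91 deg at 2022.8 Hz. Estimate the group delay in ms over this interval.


Group delay from phase difference:
tau = -d(phi)/d(omega)
d(phi) = -81.88 deg = -1.429076 rad
d(omega) = 2*pi*(2022.8 - 1593.3) = 2698.6281 rad/s
tau = -(-1.429076) / 2698.6281
    = 0.5296 ms

0.5296 ms


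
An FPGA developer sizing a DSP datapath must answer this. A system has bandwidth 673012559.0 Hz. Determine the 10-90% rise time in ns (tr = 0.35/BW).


Rise time from bandwidth relationship:
tr = 0.35 / BW
   = 0.35 / 673012559.0
   = 5.200497306e-10 s
   = 0.52 ns

0.52 ns
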